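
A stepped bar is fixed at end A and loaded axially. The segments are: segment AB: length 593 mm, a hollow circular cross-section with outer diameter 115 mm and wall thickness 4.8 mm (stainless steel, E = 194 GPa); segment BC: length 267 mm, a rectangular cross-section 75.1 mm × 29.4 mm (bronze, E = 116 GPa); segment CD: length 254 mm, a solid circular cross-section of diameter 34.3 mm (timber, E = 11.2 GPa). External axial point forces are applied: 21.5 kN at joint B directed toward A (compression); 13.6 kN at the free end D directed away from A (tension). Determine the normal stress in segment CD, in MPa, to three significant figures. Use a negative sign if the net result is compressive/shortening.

Internal axial forces (sectioning from the free end, tension +): N_CD = 13.6 kN, N_BC = 13.6 kN, N_AB = -7.9 kN.
A_CD = 924 mm².
σ_CD = N_CD/A_CD = 13600/924 = 14.72 MPa.

14.7 MPa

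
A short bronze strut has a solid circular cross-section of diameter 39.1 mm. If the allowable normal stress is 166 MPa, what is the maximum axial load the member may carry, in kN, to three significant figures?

A = 1201 mm².
P_max = σ_allow · A = 166 · 1201 = 199300 N = 199.3 kN.

199 kN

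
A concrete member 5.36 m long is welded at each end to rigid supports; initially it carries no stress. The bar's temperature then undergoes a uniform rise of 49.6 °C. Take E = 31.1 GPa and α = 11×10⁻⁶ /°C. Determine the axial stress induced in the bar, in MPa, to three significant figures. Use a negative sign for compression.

-17.0 MPa

Free thermal expansion αLΔT = 11e-6 · 5360 · 49.6 = 2.924 mm.
The walls impose strain ε = −(2.924)/5360 = -5.4560e-04; σ = Eε = 31100 · -5.4560e-04 = -16.97 MPa.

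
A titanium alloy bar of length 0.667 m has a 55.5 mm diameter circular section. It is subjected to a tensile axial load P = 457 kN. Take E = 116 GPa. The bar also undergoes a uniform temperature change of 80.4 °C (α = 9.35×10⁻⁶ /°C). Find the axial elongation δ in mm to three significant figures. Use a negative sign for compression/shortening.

1.59 mm

A = 2419 mm².
δ_mech = NL/(AE) = 457000·667/(2419·116000) = 1.086 mm.
δ_thermal = αLΔT = 9.35e-6·667·80.4 = 0.5014 mm.
δ = δ_mech + δ_thermal = 1.588 mm.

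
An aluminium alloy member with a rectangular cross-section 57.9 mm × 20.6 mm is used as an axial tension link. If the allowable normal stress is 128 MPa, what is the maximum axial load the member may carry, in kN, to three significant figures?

153 kN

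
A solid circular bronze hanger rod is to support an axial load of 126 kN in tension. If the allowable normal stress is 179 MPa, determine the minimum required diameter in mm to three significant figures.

Required area A ≥ P/σ_allow = 126000/179 = 703.9 mm².
For a solid circular section, d ≥ √(4A/π) = 29.94 mm.

29.9 mm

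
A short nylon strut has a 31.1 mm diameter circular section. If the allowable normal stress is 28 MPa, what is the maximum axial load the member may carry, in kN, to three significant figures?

A = 759.6 mm².
P_max = σ_allow · A = 28 · 759.6 = 21270 N = 21.27 kN.

21.3 kN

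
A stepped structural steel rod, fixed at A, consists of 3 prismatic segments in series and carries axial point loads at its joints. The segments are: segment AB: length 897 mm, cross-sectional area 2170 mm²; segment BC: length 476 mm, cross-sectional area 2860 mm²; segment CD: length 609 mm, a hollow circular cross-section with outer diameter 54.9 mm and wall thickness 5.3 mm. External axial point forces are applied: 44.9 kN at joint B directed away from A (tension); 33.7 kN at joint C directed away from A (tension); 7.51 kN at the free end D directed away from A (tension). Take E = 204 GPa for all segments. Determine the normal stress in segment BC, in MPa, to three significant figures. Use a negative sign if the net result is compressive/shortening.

14.4 MPa

Internal axial forces (sectioning from the free end, tension +): N_CD = 7.51 kN, N_BC = 41.21 kN, N_AB = 86.11 kN.
σ_BC = N_BC/A_BC = 41210/2860 = 14.41 MPa.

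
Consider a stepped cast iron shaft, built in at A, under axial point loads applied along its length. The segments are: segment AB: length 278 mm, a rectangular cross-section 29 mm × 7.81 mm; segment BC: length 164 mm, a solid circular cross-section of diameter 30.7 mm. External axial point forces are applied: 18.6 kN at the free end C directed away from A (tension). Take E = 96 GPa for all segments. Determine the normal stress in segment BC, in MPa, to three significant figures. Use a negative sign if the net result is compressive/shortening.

25.1 MPa

Internal axial forces (sectioning from the free end, tension +): N_BC = 18.6 kN, N_AB = 18.6 kN.
A_BC = 740.2 mm².
σ_BC = N_BC/A_BC = 18600/740.2 = 25.13 MPa.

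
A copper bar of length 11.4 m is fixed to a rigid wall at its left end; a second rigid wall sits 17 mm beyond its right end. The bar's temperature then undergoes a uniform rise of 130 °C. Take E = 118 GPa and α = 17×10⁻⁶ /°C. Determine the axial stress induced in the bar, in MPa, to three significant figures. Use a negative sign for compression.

Free thermal expansion αLΔT = 17e-6 · 11400 · 130 = 25.19 mm.
The walls engage after the gap closes; constrained expansion = 25.19 − 17 = 8.194 mm.
The walls impose strain ε = −(8.194)/11400 = -7.1877e-04; σ = Eε = 118000 · -7.1877e-04 = -84.82 MPa.

-84.8 MPa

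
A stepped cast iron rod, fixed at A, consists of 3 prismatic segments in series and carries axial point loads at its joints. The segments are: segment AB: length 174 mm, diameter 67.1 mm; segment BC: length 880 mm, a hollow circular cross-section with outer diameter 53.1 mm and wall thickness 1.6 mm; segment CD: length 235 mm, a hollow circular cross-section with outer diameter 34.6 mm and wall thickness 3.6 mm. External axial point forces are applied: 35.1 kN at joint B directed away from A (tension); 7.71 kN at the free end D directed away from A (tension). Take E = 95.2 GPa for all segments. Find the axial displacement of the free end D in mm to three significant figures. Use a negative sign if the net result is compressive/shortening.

Internal axial forces (sectioning from the free end, tension +): N_CD = 7.71 kN, N_BC = 7.71 kN, N_AB = 42.81 kN.
A_AB = 3536 mm².
A_BC = 258.9 mm².
A_CD = 350.6 mm².
δ_AB = 42810·174/(3536·95200) = 0.02213 mm
δ_BC = 7710·880/(258.9·95200) = 0.2753 mm
δ_CD = 7710·235/(350.6·95200) = 0.05428 mm
δ = Σδ_i = 0.3517 mm.

0.352 mm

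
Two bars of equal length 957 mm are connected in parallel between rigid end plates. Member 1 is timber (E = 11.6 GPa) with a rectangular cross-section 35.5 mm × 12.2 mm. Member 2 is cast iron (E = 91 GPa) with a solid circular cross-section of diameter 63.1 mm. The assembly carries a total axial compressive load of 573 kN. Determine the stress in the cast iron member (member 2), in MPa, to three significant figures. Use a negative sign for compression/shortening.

A_1 = 433.1 mm².
A_2 = 3127 mm².
Equal strain + equilibrium ⇒ each member carries load in proportion to AE: A₁E₁ = 5024000 N, A₂E₂ = 284600000 N, ΣAE = 289600000 N.
σ₂ = P·E₂/ΣAE = -573000·91000/289600000 = -180.1 MPa.

-180 MPa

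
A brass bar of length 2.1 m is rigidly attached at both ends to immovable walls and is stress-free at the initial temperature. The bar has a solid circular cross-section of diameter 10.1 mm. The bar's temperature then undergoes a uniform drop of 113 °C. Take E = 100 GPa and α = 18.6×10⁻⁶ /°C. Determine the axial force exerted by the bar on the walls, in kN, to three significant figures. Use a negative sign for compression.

Free thermal expansion αLΔT = 18.6e-6 · 2100 · -113 = -4.414 mm.
The walls impose strain ε = −(-4.414)/2100 = 2.1018e-03; σ = Eε = 100000 · 2.1018e-03 = 210.2 MPa.
Wall reaction R = σ·A = 210.2·80.12 = 16840 N = 16.84 kN.

16.8 kN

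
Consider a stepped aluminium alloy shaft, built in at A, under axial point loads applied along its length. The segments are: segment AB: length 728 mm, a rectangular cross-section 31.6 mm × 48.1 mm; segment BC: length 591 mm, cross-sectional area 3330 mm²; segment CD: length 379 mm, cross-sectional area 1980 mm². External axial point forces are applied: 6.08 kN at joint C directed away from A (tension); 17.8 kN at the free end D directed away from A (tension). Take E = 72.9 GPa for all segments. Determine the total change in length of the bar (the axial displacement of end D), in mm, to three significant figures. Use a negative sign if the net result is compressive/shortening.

0.262 mm

Internal axial forces (sectioning from the free end, tension +): N_CD = 17.8 kN, N_BC = 23.88 kN, N_AB = 23.88 kN.
A_AB = 1520 mm².
δ_AB = 23880·728/(1520·72900) = 0.1569 mm
δ_BC = 23880·591/(3330·72900) = 0.05814 mm
δ_CD = 17800·379/(1980·72900) = 0.04674 mm
δ = Σδ_i = 0.2618 mm.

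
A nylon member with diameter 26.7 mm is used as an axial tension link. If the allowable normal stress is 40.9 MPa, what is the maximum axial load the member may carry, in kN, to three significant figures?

A = 559.9 mm².
P_max = σ_allow · A = 40.9 · 559.9 = 22900 N = 22.9 kN.

22.9 kN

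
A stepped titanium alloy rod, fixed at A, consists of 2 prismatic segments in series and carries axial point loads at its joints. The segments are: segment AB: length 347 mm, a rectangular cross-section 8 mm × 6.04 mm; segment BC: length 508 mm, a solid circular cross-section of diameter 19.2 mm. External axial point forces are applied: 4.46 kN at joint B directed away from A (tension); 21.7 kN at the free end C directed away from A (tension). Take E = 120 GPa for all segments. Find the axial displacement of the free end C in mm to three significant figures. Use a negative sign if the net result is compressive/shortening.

1.88 mm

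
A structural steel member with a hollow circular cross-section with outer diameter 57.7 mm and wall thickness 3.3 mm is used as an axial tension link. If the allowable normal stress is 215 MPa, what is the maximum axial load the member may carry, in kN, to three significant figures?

121 kN

A = 564 mm².
P_max = σ_allow · A = 215 · 564 = 121300 N = 121.3 kN.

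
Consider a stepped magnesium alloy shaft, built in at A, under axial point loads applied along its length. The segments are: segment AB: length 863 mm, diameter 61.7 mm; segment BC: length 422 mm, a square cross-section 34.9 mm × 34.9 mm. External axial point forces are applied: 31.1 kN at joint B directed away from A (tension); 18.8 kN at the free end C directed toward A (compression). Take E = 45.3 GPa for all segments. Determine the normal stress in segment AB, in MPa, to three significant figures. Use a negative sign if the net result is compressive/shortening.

Internal axial forces (sectioning from the free end, tension +): N_BC = -18.8 kN, N_AB = 12.3 kN.
A_AB = 2990 mm².
σ_AB = N_AB/A_AB = 12300/2990 = 4.114 MPa.

4.11 MPa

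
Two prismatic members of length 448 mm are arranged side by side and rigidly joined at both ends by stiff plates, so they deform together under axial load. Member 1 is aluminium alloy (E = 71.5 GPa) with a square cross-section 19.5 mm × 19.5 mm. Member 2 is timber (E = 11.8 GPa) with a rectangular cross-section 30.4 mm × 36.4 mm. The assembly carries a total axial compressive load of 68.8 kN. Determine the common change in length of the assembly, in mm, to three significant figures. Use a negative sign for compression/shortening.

A_1 = 380.2 mm².
A_2 = 1107 mm².
Equal strain + equilibrium ⇒ each member carries load in proportion to AE: A₁E₁ = 27190000 N, A₂E₂ = 13060000 N, ΣAE = 40250000 N.
δ = PL/ΣAE = -68800·448/40250000 = -0.7659 mm.

-0.766 mm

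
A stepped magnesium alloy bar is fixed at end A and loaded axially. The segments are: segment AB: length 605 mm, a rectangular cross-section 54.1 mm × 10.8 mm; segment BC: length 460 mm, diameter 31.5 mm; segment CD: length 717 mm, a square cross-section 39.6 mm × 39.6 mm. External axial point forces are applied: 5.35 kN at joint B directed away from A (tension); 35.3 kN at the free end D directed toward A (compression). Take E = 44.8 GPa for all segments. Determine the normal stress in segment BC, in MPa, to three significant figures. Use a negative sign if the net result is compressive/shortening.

Internal axial forces (sectioning from the free end, tension +): N_CD = -35.3 kN, N_BC = -35.3 kN, N_AB = -29.95 kN.
A_BC = 779.3 mm².
σ_BC = N_BC/A_BC = -35300/779.3 = -45.3 MPa.

-45.3 MPa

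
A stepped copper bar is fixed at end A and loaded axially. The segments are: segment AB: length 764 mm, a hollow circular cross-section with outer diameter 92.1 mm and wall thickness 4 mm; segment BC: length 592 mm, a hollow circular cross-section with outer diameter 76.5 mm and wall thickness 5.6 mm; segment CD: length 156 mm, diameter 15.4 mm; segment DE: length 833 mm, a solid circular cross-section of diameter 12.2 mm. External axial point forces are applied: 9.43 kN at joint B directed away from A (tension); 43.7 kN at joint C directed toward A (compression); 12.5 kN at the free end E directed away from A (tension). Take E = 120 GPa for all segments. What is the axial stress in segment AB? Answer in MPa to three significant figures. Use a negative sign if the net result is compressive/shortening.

Internal axial forces (sectioning from the free end, tension +): N_DE = 12.5 kN, N_CD = 12.5 kN, N_BC = -31.2 kN, N_AB = -21.77 kN.
A_AB = 1107 mm².
σ_AB = N_AB/A_AB = -21770/1107 = -19.66 MPa.

-19.7 MPa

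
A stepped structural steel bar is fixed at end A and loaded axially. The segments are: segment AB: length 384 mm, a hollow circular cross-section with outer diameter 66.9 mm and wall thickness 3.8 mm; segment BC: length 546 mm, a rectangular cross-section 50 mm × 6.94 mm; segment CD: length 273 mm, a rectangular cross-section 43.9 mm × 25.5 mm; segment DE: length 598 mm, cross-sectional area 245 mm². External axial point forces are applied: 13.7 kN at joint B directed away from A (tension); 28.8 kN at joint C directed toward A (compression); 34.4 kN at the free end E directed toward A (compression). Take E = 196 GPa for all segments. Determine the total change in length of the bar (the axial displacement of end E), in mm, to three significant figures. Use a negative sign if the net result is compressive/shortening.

Internal axial forces (sectioning from the free end, tension +): N_DE = -34.4 kN, N_CD = -34.4 kN, N_BC = -63.2 kN, N_AB = -49.5 kN.
A_AB = 753.3 mm².
A_BC = 347 mm².
A_CD = 1119 mm².
δ_AB = -49500·384/(753.3·196000) = -0.1287 mm
δ_BC = -63200·546/(347·196000) = -0.5074 mm
δ_CD = -34400·273/(1119·196000) = -0.0428 mm
δ_DE = -34400·598/(245·196000) = -0.4284 mm
δ = Σδ_i = -1.107 mm.

-1.11 mm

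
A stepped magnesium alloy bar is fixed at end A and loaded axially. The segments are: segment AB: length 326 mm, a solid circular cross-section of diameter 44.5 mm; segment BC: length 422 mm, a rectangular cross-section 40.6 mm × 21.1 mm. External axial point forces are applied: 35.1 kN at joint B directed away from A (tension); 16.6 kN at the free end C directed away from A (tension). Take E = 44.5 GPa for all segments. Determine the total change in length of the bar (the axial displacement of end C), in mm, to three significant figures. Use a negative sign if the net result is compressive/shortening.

0.427 mm

Internal axial forces (sectioning from the free end, tension +): N_BC = 16.6 kN, N_AB = 51.7 kN.
A_AB = 1555 mm².
A_BC = 856.7 mm².
δ_AB = 51700·326/(1555·44500) = 0.2435 mm
δ_BC = 16600·422/(856.7·44500) = 0.1838 mm
δ = Σδ_i = 0.4273 mm.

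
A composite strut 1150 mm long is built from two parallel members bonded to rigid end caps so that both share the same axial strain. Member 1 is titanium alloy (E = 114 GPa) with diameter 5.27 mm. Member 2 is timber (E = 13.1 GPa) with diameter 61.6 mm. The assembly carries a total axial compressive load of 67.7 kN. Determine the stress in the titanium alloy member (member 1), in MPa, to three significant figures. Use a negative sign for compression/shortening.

-186 MPa

A_1 = 21.81 mm².
A_2 = 2980 mm².
Equal strain + equilibrium ⇒ each member carries load in proportion to AE: A₁E₁ = 2487000 N, A₂E₂ = 39040000 N, ΣAE = 41530000 N.
σ₁ = P·E₁/ΣAE = -67700·114000/41530000 = -185.8 MPa.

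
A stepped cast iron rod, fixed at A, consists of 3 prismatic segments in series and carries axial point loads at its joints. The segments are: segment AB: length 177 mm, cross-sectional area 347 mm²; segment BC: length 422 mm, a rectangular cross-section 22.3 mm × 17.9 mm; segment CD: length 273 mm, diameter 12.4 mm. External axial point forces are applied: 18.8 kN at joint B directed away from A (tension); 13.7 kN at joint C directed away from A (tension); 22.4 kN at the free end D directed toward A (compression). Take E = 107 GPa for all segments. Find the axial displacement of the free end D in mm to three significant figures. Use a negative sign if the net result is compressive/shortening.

-0.511 mm

Internal axial forces (sectioning from the free end, tension +): N_CD = -22.4 kN, N_BC = -8.7 kN, N_AB = 10.1 kN.
A_BC = 399.2 mm².
A_CD = 120.8 mm².
δ_AB = 10100·177/(347·107000) = 0.04815 mm
δ_BC = -8700·422/(399.2·107000) = -0.08596 mm
δ_CD = -22400·273/(120.8·107000) = -0.4733 mm
δ = Σδ_i = -0.5111 mm.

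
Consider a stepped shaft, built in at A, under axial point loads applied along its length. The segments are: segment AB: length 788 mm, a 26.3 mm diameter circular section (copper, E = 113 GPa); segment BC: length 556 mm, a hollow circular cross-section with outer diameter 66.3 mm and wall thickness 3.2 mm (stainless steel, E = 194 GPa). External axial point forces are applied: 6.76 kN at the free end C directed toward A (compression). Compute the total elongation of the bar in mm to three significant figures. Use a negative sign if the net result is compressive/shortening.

Internal axial forces (sectioning from the free end, tension +): N_BC = -6.76 kN, N_AB = -6.76 kN.
A_AB = 543.3 mm².
A_BC = 634.4 mm².
δ_AB = -6760·788/(543.3·113000) = -0.08677 mm
δ_BC = -6760·556/(634.4·194000) = -0.03054 mm
δ = Σδ_i = -0.1173 mm.

-0.117 mm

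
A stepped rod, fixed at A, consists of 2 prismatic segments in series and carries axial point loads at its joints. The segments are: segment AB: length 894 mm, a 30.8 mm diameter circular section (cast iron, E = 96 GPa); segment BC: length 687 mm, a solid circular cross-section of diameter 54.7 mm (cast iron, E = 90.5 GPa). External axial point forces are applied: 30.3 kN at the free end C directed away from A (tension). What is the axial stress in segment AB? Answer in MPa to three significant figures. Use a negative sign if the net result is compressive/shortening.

Internal axial forces (sectioning from the free end, tension +): N_BC = 30.3 kN, N_AB = 30.3 kN.
A_AB = 745.1 mm².
σ_AB = N_AB/A_AB = 30300/745.1 = 40.67 MPa.

40.7 MPa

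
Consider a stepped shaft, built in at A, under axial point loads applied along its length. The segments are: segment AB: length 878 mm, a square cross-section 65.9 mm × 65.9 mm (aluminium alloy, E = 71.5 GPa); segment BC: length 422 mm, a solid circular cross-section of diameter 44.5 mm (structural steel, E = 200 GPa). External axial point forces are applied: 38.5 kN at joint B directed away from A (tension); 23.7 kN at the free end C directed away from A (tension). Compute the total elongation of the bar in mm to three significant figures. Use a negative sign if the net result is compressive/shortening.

Internal axial forces (sectioning from the free end, tension +): N_BC = 23.7 kN, N_AB = 62.2 kN.
A_AB = 4343 mm².
A_BC = 1555 mm².
δ_AB = 62200·878/(4343·71500) = 0.1759 mm
δ_BC = 23700·422/(1555·200000) = 0.03215 mm
δ = Σδ_i = 0.208 mm.

0.208 mm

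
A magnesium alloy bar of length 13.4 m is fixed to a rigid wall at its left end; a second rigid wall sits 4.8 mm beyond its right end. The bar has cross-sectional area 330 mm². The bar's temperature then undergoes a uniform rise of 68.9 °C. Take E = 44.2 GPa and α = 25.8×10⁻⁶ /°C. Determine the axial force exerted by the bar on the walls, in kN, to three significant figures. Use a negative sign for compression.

-20.7 kN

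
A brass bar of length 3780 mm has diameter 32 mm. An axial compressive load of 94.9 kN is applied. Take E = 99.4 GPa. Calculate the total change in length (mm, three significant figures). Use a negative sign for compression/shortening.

-4.49 mm

A = 804.2 mm².
δ_mech = NL/(AE) = -94900·3780/(804.2·99400) = -4.487 mm.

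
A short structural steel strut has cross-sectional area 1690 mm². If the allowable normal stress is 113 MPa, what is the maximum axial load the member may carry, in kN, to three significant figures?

P_max = σ_allow · A = 113 · 1690 = 191000 N = 191 kN.

191 kN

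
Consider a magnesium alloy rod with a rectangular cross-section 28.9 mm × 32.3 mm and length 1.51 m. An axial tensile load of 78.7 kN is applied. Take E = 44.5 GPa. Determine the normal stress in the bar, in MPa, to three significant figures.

84.3 MPa

A = 933.5 mm².
σ = N/A = 78700/933.5 = 84.31 MPa.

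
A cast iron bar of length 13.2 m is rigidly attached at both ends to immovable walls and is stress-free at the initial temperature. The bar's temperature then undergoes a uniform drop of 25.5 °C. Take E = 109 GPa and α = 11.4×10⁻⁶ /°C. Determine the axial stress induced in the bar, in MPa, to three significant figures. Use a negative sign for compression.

31.7 MPa

Free thermal expansion αLΔT = 11.4e-6 · 13200 · -25.5 = -3.837 mm.
The walls impose strain ε = −(-3.837)/13200 = 2.9070e-04; σ = Eε = 109000 · 2.9070e-04 = 31.69 MPa.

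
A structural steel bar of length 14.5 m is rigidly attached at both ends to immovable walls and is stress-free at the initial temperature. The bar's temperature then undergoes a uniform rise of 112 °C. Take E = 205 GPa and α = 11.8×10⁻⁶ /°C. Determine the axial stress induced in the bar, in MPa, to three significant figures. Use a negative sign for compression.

Free thermal expansion αLΔT = 11.8e-6 · 14500 · 112 = 19.16 mm.
The walls impose strain ε = −(19.16)/14500 = -1.3216e-03; σ = Eε = 205000 · -1.3216e-03 = -270.9 MPa.

-271 MPa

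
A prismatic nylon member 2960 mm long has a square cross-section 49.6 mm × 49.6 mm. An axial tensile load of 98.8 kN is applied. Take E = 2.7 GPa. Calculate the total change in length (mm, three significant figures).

A = 2460 mm².
δ_mech = NL/(AE) = 98800·2960/(2460·2700) = 44.03 mm.

44.0 mm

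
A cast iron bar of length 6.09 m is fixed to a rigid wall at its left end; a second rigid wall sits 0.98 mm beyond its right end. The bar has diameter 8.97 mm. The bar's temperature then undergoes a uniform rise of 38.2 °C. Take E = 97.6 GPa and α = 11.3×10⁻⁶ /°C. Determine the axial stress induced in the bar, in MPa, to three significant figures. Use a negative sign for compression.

-26.4 MPa

Free thermal expansion αLΔT = 11.3e-6 · 6090 · 38.2 = 2.629 mm.
The walls engage after the gap closes; constrained expansion = 2.629 − 0.98 = 1.649 mm.
The walls impose strain ε = −(1.649)/6090 = -2.7074e-04; σ = Eε = 97600 · -2.7074e-04 = -26.42 MPa.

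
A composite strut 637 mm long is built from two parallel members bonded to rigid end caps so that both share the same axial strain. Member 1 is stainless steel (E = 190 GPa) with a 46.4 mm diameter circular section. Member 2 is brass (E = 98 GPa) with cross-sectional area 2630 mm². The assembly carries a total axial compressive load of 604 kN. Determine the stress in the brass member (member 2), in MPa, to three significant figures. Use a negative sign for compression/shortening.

-102 MPa

A_1 = 1691 mm².
Equal strain + equilibrium ⇒ each member carries load in proportion to AE: A₁E₁ = 321300000 N, A₂E₂ = 257700000 N, ΣAE = 579000000 N.
σ₂ = P·E₂/ΣAE = -604000·98000/579000000 = -102.2 MPa.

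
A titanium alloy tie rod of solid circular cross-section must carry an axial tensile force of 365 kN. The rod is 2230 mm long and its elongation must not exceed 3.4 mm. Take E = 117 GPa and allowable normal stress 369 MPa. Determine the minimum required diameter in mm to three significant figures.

Required area A ≥ P/σ_allow = 365000/369 = 989.2 mm².
For a solid circular section, d ≥ √(4A/π) = 35.49 mm.
Elongation limit: A ≥ PL/(Eδ_allow) = 365000·2230/(117000·3.4) = 2046 mm² ⇒ d ≥ 51.04 mm.
The elongation limit governs.

51.0 mm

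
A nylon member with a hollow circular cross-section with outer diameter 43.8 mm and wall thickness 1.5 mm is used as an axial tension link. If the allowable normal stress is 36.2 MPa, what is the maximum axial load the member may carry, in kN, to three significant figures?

A = 199.3 mm².
P_max = σ_allow · A = 36.2 · 199.3 = 7216 N = 7.216 kN.

7.22 kN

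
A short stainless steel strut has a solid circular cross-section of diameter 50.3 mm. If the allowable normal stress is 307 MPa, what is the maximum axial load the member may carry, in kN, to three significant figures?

A = 1987 mm².
P_max = σ_allow · A = 307 · 1987 = 610000 N = 610 kN.

610 kN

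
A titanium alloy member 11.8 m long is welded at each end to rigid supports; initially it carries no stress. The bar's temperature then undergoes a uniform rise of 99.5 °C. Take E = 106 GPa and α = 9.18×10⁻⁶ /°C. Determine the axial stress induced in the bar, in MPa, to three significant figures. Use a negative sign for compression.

Free thermal expansion αLΔT = 9.18e-6 · 11800 · 99.5 = 10.78 mm.
The walls impose strain ε = −(10.78)/11800 = -9.1341e-04; σ = Eε = 106000 · -9.1341e-04 = -96.82 MPa.

-96.8 MPa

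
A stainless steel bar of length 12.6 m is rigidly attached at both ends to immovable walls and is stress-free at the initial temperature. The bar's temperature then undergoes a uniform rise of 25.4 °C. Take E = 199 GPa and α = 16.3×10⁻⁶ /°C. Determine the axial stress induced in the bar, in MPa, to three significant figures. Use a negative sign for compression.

Free thermal expansion αLΔT = 16.3e-6 · 12600 · 25.4 = 5.217 mm.
The walls impose strain ε = −(5.217)/12600 = -4.1402e-04; σ = Eε = 199000 · -4.1402e-04 = -82.39 MPa.

-82.4 MPa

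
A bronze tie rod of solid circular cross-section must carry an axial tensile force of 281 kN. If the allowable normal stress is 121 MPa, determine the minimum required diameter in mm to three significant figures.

54.4 mm

Required area A ≥ P/σ_allow = 281000/121 = 2322 mm².
For a solid circular section, d ≥ √(4A/π) = 54.38 mm.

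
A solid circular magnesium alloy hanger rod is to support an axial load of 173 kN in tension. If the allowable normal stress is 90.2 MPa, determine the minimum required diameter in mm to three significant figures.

49.4 mm

Required area A ≥ P/σ_allow = 173000/90.2 = 1918 mm².
For a solid circular section, d ≥ √(4A/π) = 49.42 mm.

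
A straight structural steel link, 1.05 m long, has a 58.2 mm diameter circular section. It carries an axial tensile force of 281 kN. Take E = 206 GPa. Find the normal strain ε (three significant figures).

5.13e-04

A = 2660 mm².
σ = N/A = 105.6 MPa; ε = σ/E = 105.6/206000 = 5.127e-04.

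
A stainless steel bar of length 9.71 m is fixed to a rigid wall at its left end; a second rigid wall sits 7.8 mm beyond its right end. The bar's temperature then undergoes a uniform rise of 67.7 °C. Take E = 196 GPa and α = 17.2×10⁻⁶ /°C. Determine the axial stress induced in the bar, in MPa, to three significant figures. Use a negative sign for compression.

-70.8 MPa

Free thermal expansion αLΔT = 17.2e-6 · 9710 · 67.7 = 11.31 mm.
The walls engage after the gap closes; constrained expansion = 11.31 − 7.8 = 3.507 mm.
The walls impose strain ε = −(3.507)/9710 = -3.6114e-04; σ = Eε = 196000 · -3.6114e-04 = -70.78 MPa.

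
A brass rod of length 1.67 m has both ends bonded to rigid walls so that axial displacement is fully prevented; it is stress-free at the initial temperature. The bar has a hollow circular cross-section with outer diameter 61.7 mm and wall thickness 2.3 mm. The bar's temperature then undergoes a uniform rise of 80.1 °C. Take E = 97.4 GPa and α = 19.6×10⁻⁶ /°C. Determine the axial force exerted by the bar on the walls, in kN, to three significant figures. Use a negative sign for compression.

-65.6 kN

Free thermal expansion αLΔT = 19.6e-6 · 1670 · 80.1 = 2.622 mm.
The walls impose strain ε = −(2.622)/1670 = -1.5700e-03; σ = Eε = 97400 · -1.5700e-03 = -152.9 MPa.
Wall reaction R = σ·A = -152.9·429.2 = -65630 N = -65.63 kN.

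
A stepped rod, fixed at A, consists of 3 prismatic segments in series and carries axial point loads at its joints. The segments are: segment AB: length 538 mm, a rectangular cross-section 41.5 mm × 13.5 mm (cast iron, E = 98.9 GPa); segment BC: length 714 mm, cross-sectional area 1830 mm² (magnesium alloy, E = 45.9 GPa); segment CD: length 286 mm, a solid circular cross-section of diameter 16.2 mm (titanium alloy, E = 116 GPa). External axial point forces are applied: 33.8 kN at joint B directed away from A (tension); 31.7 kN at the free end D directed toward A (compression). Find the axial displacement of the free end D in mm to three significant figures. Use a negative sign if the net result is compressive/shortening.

-0.628 mm

Internal axial forces (sectioning from the free end, tension +): N_CD = -31.7 kN, N_BC = -31.7 kN, N_AB = 2.1 kN.
A_AB = 560.2 mm².
A_CD = 206.1 mm².
δ_AB = 2100·538/(560.2·98900) = 0.02039 mm
δ_BC = -31700·714/(1830·45900) = -0.2695 mm
δ_CD = -31700·286/(206.1·116000) = -0.3792 mm
δ = Σδ_i = -0.6283 mm.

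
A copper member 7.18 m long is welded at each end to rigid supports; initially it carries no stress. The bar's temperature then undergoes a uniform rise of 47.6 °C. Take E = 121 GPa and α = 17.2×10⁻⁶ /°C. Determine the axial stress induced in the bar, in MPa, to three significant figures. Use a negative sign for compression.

Free thermal expansion αLΔT = 17.2e-6 · 7180 · 47.6 = 5.878 mm.
The walls impose strain ε = −(5.878)/7180 = -8.1872e-04; σ = Eε = 121000 · -8.1872e-04 = -99.07 MPa.

-99.1 MPa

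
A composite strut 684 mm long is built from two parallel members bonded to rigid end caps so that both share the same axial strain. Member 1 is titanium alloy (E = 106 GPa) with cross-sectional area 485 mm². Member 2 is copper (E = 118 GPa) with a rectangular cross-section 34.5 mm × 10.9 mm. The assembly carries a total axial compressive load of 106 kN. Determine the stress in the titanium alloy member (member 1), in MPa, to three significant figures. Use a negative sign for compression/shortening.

A_2 = 376.1 mm².
Equal strain + equilibrium ⇒ each member carries load in proportion to AE: A₁E₁ = 51410000 N, A₂E₂ = 44370000 N, ΣAE = 95780000 N.
σ₁ = P·E₁/ΣAE = -106000·106000/95780000 = -117.3 MPa.

-117 MPa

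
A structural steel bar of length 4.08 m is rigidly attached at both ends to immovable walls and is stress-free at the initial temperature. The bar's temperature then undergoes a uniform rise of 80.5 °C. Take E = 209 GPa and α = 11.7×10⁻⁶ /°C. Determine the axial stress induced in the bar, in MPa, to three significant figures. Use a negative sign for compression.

Free thermal expansion αLΔT = 11.7e-6 · 4080 · 80.5 = 3.843 mm.
The walls impose strain ε = −(3.843)/4080 = -9.4185e-04; σ = Eε = 209000 · -9.4185e-04 = -196.8 MPa.

-197 MPa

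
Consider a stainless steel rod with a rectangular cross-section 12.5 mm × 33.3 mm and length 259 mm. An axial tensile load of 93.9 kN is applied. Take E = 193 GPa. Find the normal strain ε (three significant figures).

0.00117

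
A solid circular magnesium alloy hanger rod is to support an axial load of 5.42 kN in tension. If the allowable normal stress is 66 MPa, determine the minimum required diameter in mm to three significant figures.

10.2 mm

Required area A ≥ P/σ_allow = 5420/66 = 82.12 mm².
For a solid circular section, d ≥ √(4A/π) = 10.23 mm.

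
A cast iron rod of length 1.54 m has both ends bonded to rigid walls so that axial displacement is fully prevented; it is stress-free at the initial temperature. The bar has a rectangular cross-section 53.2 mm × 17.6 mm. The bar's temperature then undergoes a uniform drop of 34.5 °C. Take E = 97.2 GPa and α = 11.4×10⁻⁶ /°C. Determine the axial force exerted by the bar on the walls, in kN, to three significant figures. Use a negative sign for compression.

35.8 kN

Free thermal expansion αLΔT = 11.4e-6 · 1540 · -34.5 = -0.6057 mm.
The walls impose strain ε = −(-0.6057)/1540 = 3.9330e-04; σ = Eε = 97200 · 3.9330e-04 = 38.23 MPa.
Wall reaction R = σ·A = 38.23·936.3 = 35790 N = 35.79 kN.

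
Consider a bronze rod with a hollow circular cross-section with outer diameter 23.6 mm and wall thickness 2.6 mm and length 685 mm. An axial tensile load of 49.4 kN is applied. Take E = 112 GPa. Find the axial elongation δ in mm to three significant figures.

1.76 mm

A = 171.5 mm².
δ_mech = NL/(AE) = 49400·685/(171.5·112000) = 1.761 mm.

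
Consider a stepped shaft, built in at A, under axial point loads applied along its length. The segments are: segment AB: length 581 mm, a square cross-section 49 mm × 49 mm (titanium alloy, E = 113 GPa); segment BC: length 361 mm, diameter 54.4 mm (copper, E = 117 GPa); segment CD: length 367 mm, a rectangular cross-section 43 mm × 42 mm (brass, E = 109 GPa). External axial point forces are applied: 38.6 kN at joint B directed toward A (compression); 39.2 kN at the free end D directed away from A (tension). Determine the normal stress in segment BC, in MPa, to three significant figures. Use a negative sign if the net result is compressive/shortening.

16.9 MPa

Internal axial forces (sectioning from the free end, tension +): N_CD = 39.2 kN, N_BC = 39.2 kN, N_AB = 0.6 kN.
A_BC = 2324 mm².
σ_BC = N_BC/A_BC = 39200/2324 = 16.87 MPa.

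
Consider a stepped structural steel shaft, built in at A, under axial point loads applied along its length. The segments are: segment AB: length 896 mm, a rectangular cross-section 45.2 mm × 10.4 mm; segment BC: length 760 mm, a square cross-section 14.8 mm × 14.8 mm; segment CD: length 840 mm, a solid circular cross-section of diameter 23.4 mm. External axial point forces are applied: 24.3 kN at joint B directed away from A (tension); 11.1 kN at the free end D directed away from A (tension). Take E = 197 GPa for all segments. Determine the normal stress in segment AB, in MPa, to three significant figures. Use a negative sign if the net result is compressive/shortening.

Internal axial forces (sectioning from the free end, tension +): N_CD = 11.1 kN, N_BC = 11.1 kN, N_AB = 35.4 kN.
A_AB = 470.1 mm².
σ_AB = N_AB/A_AB = 35400/470.1 = 75.31 MPa.

75.3 MPa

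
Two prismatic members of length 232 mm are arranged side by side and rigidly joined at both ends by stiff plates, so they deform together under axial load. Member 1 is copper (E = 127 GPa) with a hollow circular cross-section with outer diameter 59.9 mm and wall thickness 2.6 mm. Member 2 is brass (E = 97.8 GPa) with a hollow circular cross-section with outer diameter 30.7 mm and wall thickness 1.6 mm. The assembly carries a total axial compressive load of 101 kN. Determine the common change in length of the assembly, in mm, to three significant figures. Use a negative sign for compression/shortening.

A_1 = 468 mm².
A_2 = 146.3 mm².
Equal strain + equilibrium ⇒ each member carries load in proportion to AE: A₁E₁ = 59440000 N, A₂E₂ = 14310000 N, ΣAE = 73750000 N.
δ = PL/ΣAE = -101000·232/73750000 = -0.3177 mm.

-0.318 mm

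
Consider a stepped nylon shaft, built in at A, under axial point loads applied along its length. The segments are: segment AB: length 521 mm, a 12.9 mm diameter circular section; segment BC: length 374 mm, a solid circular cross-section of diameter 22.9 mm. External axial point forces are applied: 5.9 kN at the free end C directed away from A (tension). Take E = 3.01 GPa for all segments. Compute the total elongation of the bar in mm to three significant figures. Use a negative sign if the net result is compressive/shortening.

9.59 mm

Internal axial forces (sectioning from the free end, tension +): N_BC = 5.9 kN, N_AB = 5.9 kN.
A_AB = 130.7 mm².
A_BC = 411.9 mm².
δ_AB = 5900·521/(130.7·3010) = 7.814 mm
δ_BC = 5900·374/(411.9·3010) = 1.78 mm
δ = Σδ_i = 9.594 mm.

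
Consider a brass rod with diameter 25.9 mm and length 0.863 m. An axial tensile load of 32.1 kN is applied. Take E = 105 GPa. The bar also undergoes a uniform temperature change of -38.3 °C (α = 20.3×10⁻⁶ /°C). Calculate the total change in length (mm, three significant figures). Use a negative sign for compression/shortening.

A = 526.9 mm².
δ_mech = NL/(AE) = 32100·863/(526.9·105000) = 0.5008 mm.
δ_thermal = αLΔT = 20.3e-6·863·-38.3 = -0.671 mm.
δ = δ_mech + δ_thermal = -0.1702 mm.

-0.170 mm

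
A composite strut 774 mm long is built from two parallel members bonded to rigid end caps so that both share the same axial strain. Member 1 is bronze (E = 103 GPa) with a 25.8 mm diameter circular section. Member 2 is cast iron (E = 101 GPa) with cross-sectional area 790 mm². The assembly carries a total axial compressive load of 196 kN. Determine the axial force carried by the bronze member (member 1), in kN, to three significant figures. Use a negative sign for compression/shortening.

-79.0 kN

A_1 = 522.8 mm².
Equal strain + equilibrium ⇒ each member carries load in proportion to AE: A₁E₁ = 53850000 N, A₂E₂ = 79790000 N, ΣAE = 133600000 N.
F₁ = P·A₁E₁/ΣAE = -196000·53850000/133600000 = -78980 N.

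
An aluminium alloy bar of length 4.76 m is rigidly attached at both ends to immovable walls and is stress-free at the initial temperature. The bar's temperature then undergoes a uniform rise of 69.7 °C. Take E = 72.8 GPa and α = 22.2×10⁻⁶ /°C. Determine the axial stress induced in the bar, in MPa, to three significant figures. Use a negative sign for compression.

-113 MPa

Free thermal expansion αLΔT = 22.2e-6 · 4760 · 69.7 = 7.365 mm.
The walls impose strain ε = −(7.365)/4760 = -1.5473e-03; σ = Eε = 72800 · -1.5473e-03 = -112.6 MPa.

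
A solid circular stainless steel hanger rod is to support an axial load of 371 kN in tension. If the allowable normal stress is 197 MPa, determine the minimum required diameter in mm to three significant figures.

Required area A ≥ P/σ_allow = 371000/197 = 1883 mm².
For a solid circular section, d ≥ √(4A/π) = 48.97 mm.

49.0 mm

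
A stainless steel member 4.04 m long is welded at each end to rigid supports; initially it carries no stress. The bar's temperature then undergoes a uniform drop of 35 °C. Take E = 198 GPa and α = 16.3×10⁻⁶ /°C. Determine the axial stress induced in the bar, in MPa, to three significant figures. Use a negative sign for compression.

Free thermal expansion αLΔT = 16.3e-6 · 4040 · -35 = -2.305 mm.
The walls impose strain ε = −(-2.305)/4040 = 5.7050e-04; σ = Eε = 198000 · 5.7050e-04 = 113 MPa.

113 MPa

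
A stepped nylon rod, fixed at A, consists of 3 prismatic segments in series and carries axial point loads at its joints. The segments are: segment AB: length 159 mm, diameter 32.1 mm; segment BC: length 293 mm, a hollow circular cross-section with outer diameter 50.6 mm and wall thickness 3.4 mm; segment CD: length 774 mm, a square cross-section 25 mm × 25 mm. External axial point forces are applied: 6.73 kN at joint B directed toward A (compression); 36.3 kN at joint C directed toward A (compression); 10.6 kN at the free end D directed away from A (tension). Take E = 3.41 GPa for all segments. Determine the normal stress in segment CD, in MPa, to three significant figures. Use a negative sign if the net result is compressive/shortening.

Internal axial forces (sectioning from the free end, tension +): N_CD = 10.6 kN, N_BC = -25.7 kN, N_AB = -32.43 kN.
A_CD = 625 mm².
σ_CD = N_CD/A_CD = 10600/625 = 16.96 MPa.

17.0 MPa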